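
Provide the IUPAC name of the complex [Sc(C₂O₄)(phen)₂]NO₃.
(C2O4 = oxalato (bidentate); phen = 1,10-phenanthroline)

The 1 nitrate counter-ion carries a total charge of -1, so each complex ion is 1+.
Ligand charges: 1×oxalato (-2 each), 2×1,10-phenanthroline (neutral); total -2. So Sc + (-2) = 1+, giving Sc = +3.
Ligands are named alphabetically: oxalato before phenanthroline.

oxalatobis(1,10-phenanthroline)scandium(III) nitrate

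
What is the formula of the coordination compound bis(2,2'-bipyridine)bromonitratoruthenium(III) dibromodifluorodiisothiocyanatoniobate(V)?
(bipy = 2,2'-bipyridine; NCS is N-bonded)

[Ru(bipy)2Br(NO3)][NbBr2F2(NCS)2]

Cation [Ru…]: ligand charges -2, Ru(III) ⇒ ion charge 1+.
Anion [Nb…]: ligand charges -6, Nb(V) ⇒ ion charge 1−.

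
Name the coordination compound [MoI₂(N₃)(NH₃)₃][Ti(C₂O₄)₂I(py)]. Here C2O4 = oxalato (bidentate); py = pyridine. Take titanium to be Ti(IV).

Ti is given as +4; the anion's ligand charges sum to -5, so the complex anion is 1−.
A 1:1 salt means the cation carries the equal and opposite charge, 1+.
Cation: ligand charges sum to -3; for the ion to be 1+, Mo = +4.

triammineazidodiiodomolybdenum(IV) iododioxalato(pyridine)titanate(IV)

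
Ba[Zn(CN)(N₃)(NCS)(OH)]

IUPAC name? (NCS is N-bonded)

barium azidocyanohydroxoisothiocyanatozincate(II)

The 1 barium counter-ion carries a total charge of +2, so each complex ion is 2−.
Ligand charges: 1×hydroxo (-1 each), 1×isothiocyanato (-1 each), 1×azido (-1 each), 1×cyano (-1 each); total -4. So Zn + (-4) = 2−, giving Zn = +2.
Ligands are named alphabetically: azido before cyano before hydroxo before isothiocyanato.
The complex ion is anionic, so zinc takes the -ate form zincate(II).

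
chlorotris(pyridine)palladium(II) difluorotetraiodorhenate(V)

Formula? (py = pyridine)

[PdCl(py)3][ReF2I4]

Cation [Pd…]: ligand charges -1, Pd(II) ⇒ ion charge 1+.
Anion [Re…]: ligand charges -6, Re(V) ⇒ ion charge 1−.
One 1+ cation balances one 1− anion.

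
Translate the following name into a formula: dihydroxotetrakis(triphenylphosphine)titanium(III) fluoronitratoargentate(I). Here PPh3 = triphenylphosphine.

Cation [Ti…]: ligand charges -2, Ti(III) ⇒ ion charge 1+.
Anion [Ag…]: ligand charges -2, Ag(I) ⇒ ion charge 1−.
One 1+ cation balances one 1− anion.

[Ti(OH)2(PPh3)4][AgF(NO3)]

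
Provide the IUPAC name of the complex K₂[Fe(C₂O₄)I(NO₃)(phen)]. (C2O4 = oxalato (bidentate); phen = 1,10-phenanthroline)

The 2 potassium counter-ions carry a total charge of +2, so each complex ion is 2−.
Ligand charges: 1×iodo (-1 each), 1×oxalato (-2 each), 1×1,10-phenanthroline (neutral), 1×nitrato (-1 each); total -4. So Fe + (-4) = 2−, giving Fe = +2.
Ligands are named alphabetically: iodo before nitrato before oxalato before phenanthroline.
The complex ion is anionic, so iron takes the -ate form ferrate(II).

potassium iodonitratooxalato(1,10-phenanthroline)ferrate(II)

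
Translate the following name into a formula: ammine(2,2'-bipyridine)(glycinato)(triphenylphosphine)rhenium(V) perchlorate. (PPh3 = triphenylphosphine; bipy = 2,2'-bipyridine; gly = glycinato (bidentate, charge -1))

[Re(bipy)(gly)(NH3)(PPh3)](ClO4)4

Ligands: 1 ammine (NH3, neutral), 1 triphenylphosphine (PPh3, neutral), 1 2,2'-bipyridine (bipy, neutral), 1 glycinato (gly, -1). Ligand charge sum = -1.
Charge balance with perchlorate (-1) requires 1 complex ion per 4 perchlorate.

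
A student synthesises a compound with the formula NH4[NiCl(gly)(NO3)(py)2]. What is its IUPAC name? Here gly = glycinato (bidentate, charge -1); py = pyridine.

ammonium chloro(glycinato)nitratobis(pyridine)nickelate(II)

The 1 ammonium counter-ion carries a total charge of +1, so each complex ion is 1−.
Ligand charges: 1×glycinato (-1 each), 2×pyridine (neutral), 1×chloro (-1 each), 1×nitrato (-1 each); total -3. So Ni + (-3) = 1−, giving Ni = +2.
Ligands are named alphabetically: chloro before glycinato before nitrato before pyridine.
The complex ion is anionic, so nickel takes the -ate form nickelate(II).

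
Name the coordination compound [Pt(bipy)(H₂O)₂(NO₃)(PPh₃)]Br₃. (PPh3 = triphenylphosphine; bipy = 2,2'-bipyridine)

The 3 bromide counter-ions carry a total charge of -3, so each complex ion is 3+.
Ligand charges: 1×triphenylphosphine (neutral), 2×aqua (neutral), 1×2,2'-bipyridine (neutral), 1×nitrato (-1 each); total -1. So Pt + (-1) = 3+, giving Pt = +4.
Ligands are named alphabetically: aqua before bipyridine before nitrato before triphenylphosphine.

diaqua(2,2'-bipyridine)nitrato(triphenylphosphine)platinum(IV) bromide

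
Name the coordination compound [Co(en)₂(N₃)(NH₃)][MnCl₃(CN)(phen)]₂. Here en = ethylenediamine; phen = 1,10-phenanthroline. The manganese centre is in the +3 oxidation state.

ammineazidobis(ethylenediamine)cobalt(III) trichlorocyano(1,10-phenanthroline)manganate(III)

Both ions are complex: the cation is named first with the plain metal name, the anion second with the -ate form; each ion's ligands are alphabetised independently.
Mn is given as +3; the anion's ligand charges sum to -4, so the complex anion is 1−.
With 2 anions per cation, the cation must be 2×1 = 2+.
Cation: ligand charges sum to -1; for the ion to be 2+, Co = +3.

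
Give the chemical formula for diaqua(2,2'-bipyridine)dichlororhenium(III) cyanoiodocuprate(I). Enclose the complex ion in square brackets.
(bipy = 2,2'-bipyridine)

Cation [Re…]: ligand charges -2, Re(III) ⇒ ion charge 1+.
Anion [Cu…]: ligand charges -2, Cu(I) ⇒ ion charge 1−.
One 1+ cation balances one 1− anion.

[Re(bipy)Cl2(H2O)2][Cu(CN)I]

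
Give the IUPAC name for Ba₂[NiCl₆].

barium hexachloronickelate(II)

The 2 barium counter-ions carry a total charge of +4, so each complex ion is 4−.
Ligand charges: 6×chloro (-1 each); total -6. So Ni + (-6) = 4−, giving Ni = +2.
The complex ion is anionic, so nickel takes the -ate form nickelate(II).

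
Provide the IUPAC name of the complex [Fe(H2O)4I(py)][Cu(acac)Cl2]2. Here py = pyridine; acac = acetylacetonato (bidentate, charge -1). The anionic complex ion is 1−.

Both ions are complex: the cation is named first with the plain metal name, the anion second with the -ate form; each ion's ligands are alphabetised independently.
The complex anion is given as 1−; its ligand charges sum to -3, so Cu = +2.
With 2 anions per cation, the cation must be 2×1 = 2+.
Cation: ligand charges sum to -1; for the ion to be 2+, Fe = +3.

tetraaquaiodo(pyridine)iron(III) (acetylacetonato)dichlorocuprate(II)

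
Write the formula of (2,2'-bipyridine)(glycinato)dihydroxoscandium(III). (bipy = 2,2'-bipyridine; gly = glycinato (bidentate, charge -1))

Ligands: 2 hydroxo (OH, -1), 1 2,2'-bipyridine (bipy, neutral), 1 glycinato (gly, -1). Ligand charge sum = -3.
With Sc in oxidation state +3, the complex ion is [Sc...].

[Sc(bipy)(gly)(OH)2]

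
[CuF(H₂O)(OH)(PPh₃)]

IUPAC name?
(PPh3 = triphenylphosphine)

There is no counter-ion, so the complex is neutral overall.
Ligand charges: 1×aqua (neutral), 1×fluoro (-1 each), 1×hydroxo (-1 each), 1×triphenylphosphine (neutral); total -2. So Cu + (-2) = 0, giving Cu = +2.
Ligands are named alphabetically: aqua before fluoro before hydroxo before triphenylphosphine.

aquafluorohydroxo(triphenylphosphine)copper(II)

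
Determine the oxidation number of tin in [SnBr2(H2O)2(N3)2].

+4

No counter-ion: the bracketed complex is neutral.
Ligand charges: 2×N3 = -2; 2×Br = -2; 2×H2O neutral; sum -4.
Sn + (-4) = 0 ⇒ Sn is +4.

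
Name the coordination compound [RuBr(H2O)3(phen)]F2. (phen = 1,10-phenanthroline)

triaquabromo(1,10-phenanthroline)ruthenium(III) fluoride

The 2 fluoride counter-ions carry a total charge of -2, so each complex ion is 2+.
Ligand charges: 1×bromo (-1 each), 3×aqua (neutral), 1×1,10-phenanthroline (neutral); total -1. So Ru + (-1) = 2+, giving Ru = +3.
Ligands are named alphabetically: aqua before bromo before phenanthroline.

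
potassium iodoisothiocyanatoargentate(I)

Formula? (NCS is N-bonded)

Ligands: 1 iodo (I, -1), 1 isothiocyanato (NCS, -1). Ligand charge sum = -2.
Charge balance with potassium (+1) requires 1 complex ion per 1 potassium.

K[AgI(NCS)]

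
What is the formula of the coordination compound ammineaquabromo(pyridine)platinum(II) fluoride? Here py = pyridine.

Ligands: 1 bromo (Br, -1), 1 pyridine (py, neutral), 1 ammine (NH3, neutral), 1 aqua (H2O, neutral). Ligand charge sum = -1.
With Pt in oxidation state +2, the complex ion is [Pt...]^1+.
Charge balance with fluoride (-1) requires 1 complex ion per 1 fluoride.

[PtBr(H2O)(NH3)(py)]F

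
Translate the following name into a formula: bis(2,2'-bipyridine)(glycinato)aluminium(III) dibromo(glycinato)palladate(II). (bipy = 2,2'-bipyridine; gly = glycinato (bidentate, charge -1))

[Al(bipy)2(gly)][PdBr2(gly)]2

Cation [Al…]: ligand charges -1, Al(III) ⇒ ion charge 2+.
Anion [Pd…]: ligand charges -3, Pd(II) ⇒ ion charge 1−.
One 2+ cation requires 2 of the 1− anion.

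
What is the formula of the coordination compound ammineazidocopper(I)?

Ligands: 1 azido (N3, -1), 1 ammine (NH3, neutral). Ligand charge sum = -1.
With Cu in oxidation state +1, the complex ion is [Cu...].

[Cu(N3)(NH3)]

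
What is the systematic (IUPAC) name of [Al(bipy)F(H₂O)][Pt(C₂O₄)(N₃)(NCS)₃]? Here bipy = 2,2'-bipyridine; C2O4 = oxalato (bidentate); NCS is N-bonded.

aqua(2,2'-bipyridine)fluoroaluminium(III) azidotriisothiocyanatooxalatoplatinate(IV)

Aluminium is always +3 in its complexes; the cation's ligand charges sum to -1, so the complex cation is 2+.
A 1:1 salt means the anion carries the equal and opposite charge, 2−.
Anion: ligand charges sum to -6; for the ion to be 2−, Pt = +4.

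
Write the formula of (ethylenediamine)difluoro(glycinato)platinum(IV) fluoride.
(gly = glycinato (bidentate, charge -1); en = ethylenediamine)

[Pt(en)F2(gly)]F

Ligands: 1 glycinato (gly, -1), 2 fluoro (F, -1), 1 ethylenediamine (en, neutral). Ligand charge sum = -3.
With Pt in oxidation state +4, the complex ion is [Pt...]^1+.
Charge balance with fluoride (-1) requires 1 complex ion per 1 fluoride.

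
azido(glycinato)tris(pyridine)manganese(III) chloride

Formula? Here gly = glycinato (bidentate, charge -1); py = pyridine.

[Mn(gly)(N3)(py)3]Cl

Ligands: 1 azido (N3, -1), 1 glycinato (gly, -1), 3 pyridine (py, neutral). Ligand charge sum = -2.
Charge balance with chloride (-1) requires 1 complex ion per 1 chloride.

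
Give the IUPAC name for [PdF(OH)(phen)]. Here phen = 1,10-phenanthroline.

There is no counter-ion, so the complex is neutral overall.
Ligand charges: 1×hydroxo (-1 each), 1×1,10-phenanthroline (neutral), 1×fluoro (-1 each); total -2. So Pd + (-2) = 0, giving Pd = +2.
Ligands are named alphabetically: fluoro before hydroxo before phenanthroline.

fluorohydroxo(1,10-phenanthroline)palladium(II)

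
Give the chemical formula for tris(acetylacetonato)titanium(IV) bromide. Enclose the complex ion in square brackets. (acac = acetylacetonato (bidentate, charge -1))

Ligands: 3 acetylacetonato (acac, -1). Ligand charge sum = -3.
With Ti in oxidation state +4, the complex ion is [Ti...]^1+.
Charge balance with bromide (-1) requires 1 complex ion per 1 bromide.

[Ti(acac)3]Br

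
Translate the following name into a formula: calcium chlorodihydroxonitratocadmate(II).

Ligands: 2 hydroxo (OH, -1), 1 chloro (Cl, -1), 1 nitrato (NO3, -1). Ligand charge sum = -4.
Charge balance with calcium (+2) requires 1 complex ion per 1 calcium.

Ca[CdCl(NO3)(OH)2]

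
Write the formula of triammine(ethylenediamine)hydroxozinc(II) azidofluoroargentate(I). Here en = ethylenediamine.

Cation [Zn…]: ligand charges -1, Zn(II) ⇒ ion charge 1+.
Anion [Ag…]: ligand charges -2, Ag(I) ⇒ ion charge 1−.
One 1+ cation balances one 1− anion.

[Zn(en)(NH3)3(OH)][AgF(N3)]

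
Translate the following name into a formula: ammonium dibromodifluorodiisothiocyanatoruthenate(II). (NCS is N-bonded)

Ligands: 2 isothiocyanato (NCS, -1), 2 bromo (Br, -1), 2 fluoro (F, -1). Ligand charge sum = -6.
Charge balance with ammonium (+1) requires 1 complex ion per 4 ammonium.

(NH4)4[RuBr2F2(NCS)2]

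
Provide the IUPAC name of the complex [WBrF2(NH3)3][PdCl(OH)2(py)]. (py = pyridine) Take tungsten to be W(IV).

triamminebromodifluorotungsten(IV) chlorodihydroxo(pyridine)palladate(II)

W is given as +4; the cation's ligand charges sum to -3, so the complex cation is 1+.
A 1:1 salt means the anion carries the equal and opposite charge, 1−.
Anion: ligand charges sum to -3; for the ion to be 1−, Pd = +2.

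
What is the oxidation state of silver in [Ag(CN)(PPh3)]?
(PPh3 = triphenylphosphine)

No counter-ion: the bracketed complex is neutral.
Ligand charges: 1×CN = -1; 1×PPh3 neutral; sum -1.
Ag + (-1) = 0 ⇒ Ag is +1.

+1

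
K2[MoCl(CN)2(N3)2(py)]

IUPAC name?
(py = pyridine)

potassium diazidochlorodicyano(pyridine)molybdate(III)

The 2 potassium counter-ions carry a total charge of +2, so each complex ion is 2−.
Ligand charges: 1×pyridine (neutral), 2×azido (-1 each), 1×chloro (-1 each), 2×cyano (-1 each); total -5. So Mo + (-5) = 2−, giving Mo = +3.
Ligands are named alphabetically: azido before chloro before cyano before pyridine.
The complex ion is anionic, so molybdenum takes the -ate form molybdate(III).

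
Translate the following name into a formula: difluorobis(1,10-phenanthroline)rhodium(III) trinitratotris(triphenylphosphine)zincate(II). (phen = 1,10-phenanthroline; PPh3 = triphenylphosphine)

Cation [Rh…]: ligand charges -2, Rh(III) ⇒ ion charge 1+.
Anion [Zn…]: ligand charges -3, Zn(II) ⇒ ion charge 1−.
One 1+ cation balances one 1− anion.

[RhF2(phen)2][Zn(NO3)3(PPh3)3]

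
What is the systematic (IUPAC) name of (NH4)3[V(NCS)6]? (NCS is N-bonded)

The 3 ammonium counter-ions carry a total charge of +3, so each complex ion is 3−.
Ligand charges: 6×isothiocyanato (-1 each); total -6. So V + (-6) = 3−, giving V = +3.
The complex ion is anionic, so vanadium takes the -ate form vanadate(III).

ammonium hexaisothiocyanatovanadate(III)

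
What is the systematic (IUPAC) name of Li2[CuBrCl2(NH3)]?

The 2 lithium counter-ions carry a total charge of +2, so each complex ion is 2−.
Ligand charges: 2×chloro (-1 each), 1×bromo (-1 each), 1×ammine (neutral); total -3. So Cu + (-3) = 2−, giving Cu = +1.
The complex ion is anionic, so copper takes the -ate form cuprate(I).

lithium amminebromodichlorocuprate(I)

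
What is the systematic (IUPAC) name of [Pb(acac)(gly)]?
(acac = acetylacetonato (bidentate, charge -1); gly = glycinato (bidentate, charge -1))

There is no counter-ion, so the complex is neutral overall.
Ligand charges: 1×acetylacetonato (-1 each), 1×glycinato (-1 each); total -2. So Pb + (-2) = 0, giving Pb = +2.
Ligands are named alphabetically: acetylacetonato before glycinato.

(acetylacetonato)(glycinato)lead(II)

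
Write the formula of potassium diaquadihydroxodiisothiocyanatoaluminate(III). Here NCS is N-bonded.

K[Al(H2O)2(NCS)2(OH)2]

Ligands: 2 hydroxo (OH, -1), 2 aqua (H2O, neutral), 2 isothiocyanato (NCS, -1). Ligand charge sum = -4.
With Al in oxidation state +3, the complex ion is [Al...]^1−.
Charge balance with potassium (+1) requires 1 complex ion per 1 potassium.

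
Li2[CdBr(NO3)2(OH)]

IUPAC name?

The 2 lithium counter-ions carry a total charge of +2, so each complex ion is 2−.
Ligand charges: 1×bromo (-1 each), 2×nitrato (-1 each), 1×hydroxo (-1 each); total -4. So Cd + (-4) = 2−, giving Cd = +2.
The complex ion is anionic, so cadmium takes the -ate form cadmate(II).

lithium bromohydroxodinitratocadmate(II)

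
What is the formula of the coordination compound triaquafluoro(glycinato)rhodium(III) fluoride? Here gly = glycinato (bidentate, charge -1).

[RhF(gly)(H2O)3]F

Ligands: 1 fluoro (F, -1), 3 aqua (H2O, neutral), 1 glycinato (gly, -1). Ligand charge sum = -2.
Charge balance with fluoride (-1) requires 1 complex ion per 1 fluoride.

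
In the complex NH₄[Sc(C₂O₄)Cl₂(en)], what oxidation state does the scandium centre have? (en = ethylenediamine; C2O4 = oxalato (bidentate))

+3

1 ammonium outside the brackets (+1 each) → the complex ion is 1−.
Ligand charges: 1×en neutral; 2×Cl = -2; 1×C2O4 = -2; sum -4.
Sc + (-4) = 1− ⇒ Sc is +3.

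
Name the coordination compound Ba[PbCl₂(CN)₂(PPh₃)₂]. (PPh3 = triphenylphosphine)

The 1 barium counter-ion carries a total charge of +2, so each complex ion is 2−.
Ligand charges: 2×chloro (-1 each), 2×cyano (-1 each), 2×triphenylphosphine (neutral); total -4. So Pb + (-4) = 2−, giving Pb = +2.
Ligands are named alphabetically: chloro before cyano before triphenylphosphine.
The complex ion is anionic, so lead takes the -ate form plumbate(II).

barium dichlorodicyanobis(triphenylphosphine)plumbate(II)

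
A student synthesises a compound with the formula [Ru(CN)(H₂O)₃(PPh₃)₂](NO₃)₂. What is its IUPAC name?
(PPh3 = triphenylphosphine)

triaquacyanobis(triphenylphosphine)ruthenium(III) nitrate

The 2 nitrate counter-ions carry a total charge of -2, so each complex ion is 2+.
Ligand charges: 3×aqua (neutral), 2×triphenylphosphine (neutral), 1×cyano (-1 each); total -1. So Ru + (-1) = 2+, giving Ru = +3.
Ligands are named alphabetically: aqua before cyano before triphenylphosphine.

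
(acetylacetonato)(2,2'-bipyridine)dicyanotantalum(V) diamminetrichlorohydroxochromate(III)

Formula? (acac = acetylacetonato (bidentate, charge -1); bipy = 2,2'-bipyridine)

Cation [Ta…]: ligand charges -3, Ta(V) ⇒ ion charge 2+.
Anion [Cr…]: ligand charges -4, Cr(III) ⇒ ion charge 1−.
One 2+ cation requires 2 of the 1− anion.

[Ta(acac)(bipy)(CN)2][CrCl3(NH3)2(OH)]2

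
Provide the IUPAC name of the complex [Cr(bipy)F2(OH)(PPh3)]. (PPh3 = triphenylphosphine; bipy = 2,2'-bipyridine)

There is no counter-ion, so the complex is neutral overall.
Ligand charges: 1×triphenylphosphine (neutral), 2×fluoro (-1 each), 1×hydroxo (-1 each), 1×2,2'-bipyridine (neutral); total -3. So Cr + (-3) = 0, giving Cr = +3.
Ligands are named alphabetically: bipyridine before fluoro before hydroxo before triphenylphosphine.

(2,2'-bipyridine)difluorohydroxo(triphenylphosphine)chromium(III)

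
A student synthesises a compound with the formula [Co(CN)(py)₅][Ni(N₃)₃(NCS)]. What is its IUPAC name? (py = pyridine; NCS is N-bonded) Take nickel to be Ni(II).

cyanopentakis(pyridine)cobalt(III) triazidoisothiocyanatonickelate(II)

Both ions are complex: the cation is named first with the plain metal name, the anion second with the -ate form; each ion's ligands are alphabetised independently.
Ni is given as +2; the anion's ligand charges sum to -4, so the complex anion is 2−.
A 1:1 salt means the cation carries the equal and opposite charge, 2+.
Cation: ligand charges sum to -1; for the ion to be 2+, Co = +3.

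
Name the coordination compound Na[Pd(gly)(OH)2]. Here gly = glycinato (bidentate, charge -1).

The 1 sodium counter-ion carries a total charge of +1, so each complex ion is 1−.
Ligand charges: 2×hydroxo (-1 each), 1×glycinato (-1 each); total -3. So Pd + (-3) = 1−, giving Pd = +2.
The complex ion is anionic, so palladium takes the -ate form palladate(II).

sodium (glycinato)dihydroxopalladate(II)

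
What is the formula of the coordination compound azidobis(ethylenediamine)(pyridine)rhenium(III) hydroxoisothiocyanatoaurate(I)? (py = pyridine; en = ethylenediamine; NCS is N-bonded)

Cation [Re…]: ligand charges -1, Re(III) ⇒ ion charge 2+.
Anion [Au…]: ligand charges -2, Au(I) ⇒ ion charge 1−.

[Re(en)2(N3)(py)][Au(NCS)(OH)]2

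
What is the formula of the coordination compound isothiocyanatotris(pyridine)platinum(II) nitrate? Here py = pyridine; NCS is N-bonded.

[Pt(NCS)(py)3]NO3

Ligands: 3 pyridine (py, neutral), 1 isothiocyanato (NCS, -1). Ligand charge sum = -1.
Charge balance with nitrate (-1) requires 1 complex ion per 1 nitrate.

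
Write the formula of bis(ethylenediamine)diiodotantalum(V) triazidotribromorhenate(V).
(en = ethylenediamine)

Cation [Ta…]: ligand charges -2, Ta(V) ⇒ ion charge 3+.
Anion [Re…]: ligand charges -6, Re(V) ⇒ ion charge 1−.
One 3+ cation requires 3 of the 1− anion.

[Ta(en)2I2][ReBr3(N3)3]3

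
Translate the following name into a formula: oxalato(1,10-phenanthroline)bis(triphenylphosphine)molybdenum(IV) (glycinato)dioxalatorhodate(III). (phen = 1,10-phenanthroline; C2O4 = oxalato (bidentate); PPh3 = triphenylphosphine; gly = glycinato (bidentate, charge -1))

Cation [Mo…]: ligand charges -2, Mo(IV) ⇒ ion charge 2+.
Anion [Rh…]: ligand charges -5, Rh(III) ⇒ ion charge 2−.
One 2+ cation balances one 2− anion.

[Mo(C2O4)(phen)(PPh3)2][Rh(C2O4)2(gly)]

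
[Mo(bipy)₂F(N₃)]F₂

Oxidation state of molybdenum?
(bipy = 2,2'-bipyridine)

2 fluoride outside the brackets (-1 each) → the complex ion is 2+.
Ligand charges: 2×bipy neutral; 1×N3 = -1; 1×F = -1; sum -2.
Mo + (-2) = 2+ ⇒ Mo is +4.

+4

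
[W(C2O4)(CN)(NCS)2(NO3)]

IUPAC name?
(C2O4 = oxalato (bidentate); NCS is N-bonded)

cyanodiisothiocyanatonitratooxalatotungsten(VI)

There is no counter-ion, so the complex is neutral overall.
Ligand charges: 1×oxalato (-2 each), 2×isothiocyanato (-1 each), 1×nitrato (-1 each), 1×cyano (-1 each); total -6. So W + (-6) = 0, giving W = +6.
Ligands are named alphabetically: cyano before isothiocyanato before nitrato before oxalato.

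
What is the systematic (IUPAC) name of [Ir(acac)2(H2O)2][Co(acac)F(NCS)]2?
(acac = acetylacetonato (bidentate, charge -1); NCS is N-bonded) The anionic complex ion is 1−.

The complex anion is given as 1−; its ligand charges sum to -3, so Co = +2.
With 2 anions per cation, the cation must be 2×1 = 2+.
Cation: ligand charges sum to -2; for the ion to be 2+, Ir = +4.

bis(acetylacetonato)diaquairidium(IV) (acetylacetonato)fluoroisothiocyanatocobaltate(II)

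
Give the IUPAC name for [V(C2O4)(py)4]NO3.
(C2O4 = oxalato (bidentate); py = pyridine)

oxalatotetrakis(pyridine)vanadium(III) nitrate

The 1 nitrate counter-ion carries a total charge of -1, so each complex ion is 1+.
Ligand charges: 1×oxalato (-2 each), 4×pyridine (neutral); total -2. So V + (-2) = 1+, giving V = +3.
Ligands are named alphabetically: oxalato before pyridine.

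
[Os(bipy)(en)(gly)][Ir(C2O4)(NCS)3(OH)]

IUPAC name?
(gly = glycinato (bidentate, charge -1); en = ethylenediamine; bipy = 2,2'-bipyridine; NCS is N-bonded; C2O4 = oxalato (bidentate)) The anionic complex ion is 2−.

(2,2'-bipyridine)(ethylenediamine)(glycinato)osmium(III) hydroxotriisothiocyanatooxalatoiridate(IV)

The complex anion is given as 2−; its ligand charges sum to -6, so Ir = +4.
A 1:1 salt means the cation carries the equal and opposite charge, 2+.
Cation: ligand charges sum to -1; for the ion to be 2+, Os = +3.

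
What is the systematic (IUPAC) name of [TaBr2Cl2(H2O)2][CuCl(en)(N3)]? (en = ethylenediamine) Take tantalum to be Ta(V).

Both ions are complex: the cation is named first with the plain metal name, the anion second with the -ate form; each ion's ligands are alphabetised independently.
Ta is given as +5; the cation's ligand charges sum to -4, so the complex cation is 1+.
A 1:1 salt means the anion carries the equal and opposite charge, 1−.
Anion: ligand charges sum to -2; for the ion to be 1−, Cu = +1.

diaquadibromodichlorotantalum(V) azidochloro(ethylenediamine)cuprate(I)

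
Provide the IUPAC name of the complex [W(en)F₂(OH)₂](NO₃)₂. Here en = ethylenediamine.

(ethylenediamine)difluorodihydroxotungsten(VI) nitrate

The 2 nitrate counter-ions carry a total charge of -2, so each complex ion is 2+.
Ligand charges: 2×hydroxo (-1 each), 1×ethylenediamine (neutral), 2×fluoro (-1 each); total -4. So W + (-4) = 2+, giving W = +6.
Ligands are named alphabetically: ethylenediamine before fluoro before hydroxo.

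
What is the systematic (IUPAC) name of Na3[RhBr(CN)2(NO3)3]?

The 3 sodium counter-ions carry a total charge of +3, so each complex ion is 3−.
Ligand charges: 2×cyano (-1 each), 1×bromo (-1 each), 3×nitrato (-1 each); total -6. So Rh + (-6) = 3−, giving Rh = +3.
Ligands are named alphabetically: bromo before cyano before nitrato.
The complex ion is anionic, so rhodium takes the -ate form rhodate(III).

sodium bromodicyanotrinitratorhodate(III)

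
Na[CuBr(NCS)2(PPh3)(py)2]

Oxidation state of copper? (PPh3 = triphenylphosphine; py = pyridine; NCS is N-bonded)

+2

1 sodium outside the brackets (+1 each) → the complex ion is 1−.
Ligand charges: 1×Br = -1; 1×PPh3 neutral; 2×py neutral; 2×NCS = -2; sum -3.
Cu + (-3) = 1− ⇒ Cu is +2.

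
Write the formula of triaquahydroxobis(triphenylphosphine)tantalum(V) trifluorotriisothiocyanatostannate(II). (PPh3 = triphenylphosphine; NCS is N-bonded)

Cation [Ta…]: ligand charges -1, Ta(V) ⇒ ion charge 4+.
Anion [Sn…]: ligand charges -6, Sn(II) ⇒ ion charge 4−.
One 4+ cation balances one 4− anion.

[Ta(H2O)3(OH)(PPh3)2][SnF3(NCS)3]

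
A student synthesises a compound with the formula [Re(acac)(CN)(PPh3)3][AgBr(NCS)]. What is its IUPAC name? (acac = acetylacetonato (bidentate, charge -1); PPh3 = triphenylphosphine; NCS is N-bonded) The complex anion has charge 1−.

The complex anion is given as 1−; its ligand charges sum to -2, so Ag = +1.
A 1:1 salt means the cation carries the equal and opposite charge, 1+.
Cation: ligand charges sum to -2; for the ion to be 1+, Re = +3.

(acetylacetonato)cyanotris(triphenylphosphine)rhenium(III) bromoisothiocyanatoargentate(I)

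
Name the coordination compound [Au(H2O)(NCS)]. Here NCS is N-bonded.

aquaisothiocyanatogold(I)

There is no counter-ion, so the complex is neutral overall.
Ligand charges: 1×aqua (neutral), 1×isothiocyanato (-1 each); total -1. So Au + (-1) = 0, giving Au = +1.
Ligands are named alphabetically: aqua before isothiocyanato.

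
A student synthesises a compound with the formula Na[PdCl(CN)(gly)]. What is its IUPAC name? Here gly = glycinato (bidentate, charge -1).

sodium chlorocyano(glycinato)palladate(II)

The 1 sodium counter-ion carries a total charge of +1, so each complex ion is 1−.
Ligand charges: 1×chloro (-1 each), 1×cyano (-1 each), 1×glycinato (-1 each); total -3. So Pd + (-3) = 1−, giving Pd = +2.
Ligands are named alphabetically: chloro before cyano before glycinato.
The complex ion is anionic, so palladium takes the -ate form palladate(II).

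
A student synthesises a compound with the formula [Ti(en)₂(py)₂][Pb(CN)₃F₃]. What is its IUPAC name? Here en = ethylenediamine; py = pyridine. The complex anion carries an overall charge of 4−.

The complex anion is given as 4−; its ligand charges sum to -6, so Pb = +2.
A 1:1 salt means the cation carries the equal and opposite charge, 4+.
Cation: ligand charges sum to 0; for the ion to be 4+, Ti = +4.

bis(ethylenediamine)bis(pyridine)titanium(IV) tricyanotrifluoroplumbate(II)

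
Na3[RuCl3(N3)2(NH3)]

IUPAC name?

sodium amminediazidotrichlororuthenate(II)

The 3 sodium counter-ions carry a total charge of +3, so each complex ion is 3−.
Ligand charges: 1×ammine (neutral), 3×chloro (-1 each), 2×azido (-1 each); total -5. So Ru + (-5) = 3−, giving Ru = +2.
Ligands are named alphabetically: ammine before azido before chloro.
The complex ion is anionic, so ruthenium takes the -ate form ruthenate(II).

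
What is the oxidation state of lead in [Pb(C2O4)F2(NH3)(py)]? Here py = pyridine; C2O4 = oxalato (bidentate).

+4

No counter-ion: the bracketed complex is neutral.
Ligand charges: 1×py neutral; 2×F = -2; 1×C2O4 = -2; 1×NH3 neutral; sum -4.
Pb + (-4) = 0 ⇒ Pb is +4.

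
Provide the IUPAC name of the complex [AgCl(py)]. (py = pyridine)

chloro(pyridine)silver(I)

There is no counter-ion, so the complex is neutral overall.
Ligand charges: 1×pyridine (neutral), 1×chloro (-1 each); total -1. So Ag + (-1) = 0, giving Ag = +1.
Ligands are named alphabetically: chloro before pyridine.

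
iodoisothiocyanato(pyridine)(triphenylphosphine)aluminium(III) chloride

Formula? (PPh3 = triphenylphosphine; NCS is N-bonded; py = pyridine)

[AlI(NCS)(PPh3)(py)]Cl

Ligands: 1 triphenylphosphine (PPh3, neutral), 1 iodo (I, -1), 1 isothiocyanato (NCS, -1), 1 pyridine (py, neutral). Ligand charge sum = -2.
With Al in oxidation state +3, the complex ion is [Al...]^1+.
Charge balance with chloride (-1) requires 1 complex ion per 1 chloride.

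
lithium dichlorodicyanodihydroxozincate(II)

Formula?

Li4[ZnCl2(CN)2(OH)2]

Ligands: 2 hydroxo (OH, -1), 2 chloro (Cl, -1), 2 cyano (CN, -1). Ligand charge sum = -6.
Charge balance with lithium (+1) requires 1 complex ion per 4 lithium.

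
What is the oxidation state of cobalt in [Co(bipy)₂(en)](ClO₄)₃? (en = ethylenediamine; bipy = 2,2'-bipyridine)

3 perchlorate outside the brackets (-1 each) → the complex ion is 3+.
Ligand charges: 1×en neutral; 2×bipy neutral; sum 0.
Co + (0) = 3+ ⇒ Co is +3.

+3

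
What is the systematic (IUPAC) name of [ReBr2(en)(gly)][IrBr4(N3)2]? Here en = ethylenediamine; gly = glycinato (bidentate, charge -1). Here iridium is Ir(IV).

dibromo(ethylenediamine)(glycinato)rhenium(V) diazidotetrabromoiridate(IV)

Both ions are complex: the cation is named first with the plain metal name, the anion second with the -ate form; each ion's ligands are alphabetised independently.
Ir is given as +4; the anion's ligand charges sum to -6, so the complex anion is 2−.
A 1:1 salt means the cation carries the equal and opposite charge, 2+.
Cation: ligand charges sum to -3; for the ion to be 2+, Re = +5.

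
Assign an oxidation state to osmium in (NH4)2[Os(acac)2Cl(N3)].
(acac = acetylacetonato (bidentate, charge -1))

+2

2 ammonium outside the brackets (+1 each) → the complex ion is 2−.
Ligand charges: 2×acac = -2; 1×N3 = -1; 1×Cl = -1; sum -4.
Os + (-4) = 2− ⇒ Os is +2.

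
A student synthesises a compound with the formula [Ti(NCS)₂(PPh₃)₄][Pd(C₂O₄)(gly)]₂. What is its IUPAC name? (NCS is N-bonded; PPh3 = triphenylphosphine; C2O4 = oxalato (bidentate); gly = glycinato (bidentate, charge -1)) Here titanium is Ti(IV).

Both ions are complex: the cation is named first with the plain metal name, the anion second with the -ate form; each ion's ligands are alphabetised independently.
Ti is given as +4; the cation's ligand charges sum to -2, so the complex cation is 2+.
With 2 anions per cation, each anion must be 2/2 = 1−.
Anion: ligand charges sum to -3; for the ion to be 1−, Pd = +2.

diisothiocyanatotetrakis(triphenylphosphine)titanium(IV) (glycinato)oxalatopalladate(II)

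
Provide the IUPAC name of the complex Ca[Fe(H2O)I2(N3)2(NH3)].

The 1 calcium counter-ion carries a total charge of +2, so each complex ion is 2−.
Ligand charges: 2×iodo (-1 each), 2×azido (-1 each), 1×aqua (neutral), 1×ammine (neutral); total -4. So Fe + (-4) = 2−, giving Fe = +2.
The complex ion is anionic, so iron takes the -ate form ferrate(II).

calcium ammineaquadiazidodiiodoferrate(II)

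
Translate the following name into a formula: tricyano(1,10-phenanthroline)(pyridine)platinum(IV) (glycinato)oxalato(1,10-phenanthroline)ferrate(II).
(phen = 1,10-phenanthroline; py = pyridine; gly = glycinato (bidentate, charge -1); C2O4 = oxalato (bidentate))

Cation [Pt…]: ligand charges -3, Pt(IV) ⇒ ion charge 1+.
Anion [Fe…]: ligand charges -3, Fe(II) ⇒ ion charge 1−.
One 1+ cation balances one 1− anion.

[Pt(CN)3(phen)(py)][Fe(C2O4)(gly)(phen)]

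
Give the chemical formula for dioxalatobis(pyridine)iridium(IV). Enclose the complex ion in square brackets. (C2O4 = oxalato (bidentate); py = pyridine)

[Ir(C2O4)2(py)2]

Ligands: 2 oxalato (C2O4, -2), 2 pyridine (py, neutral). Ligand charge sum = -4.
With Ir in oxidation state +4, the complex ion is [Ir...].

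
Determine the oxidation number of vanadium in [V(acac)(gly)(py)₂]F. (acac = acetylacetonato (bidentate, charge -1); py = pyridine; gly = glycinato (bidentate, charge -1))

+3

1 fluoride outside the brackets (-1 each) → the complex ion is 1+.
Ligand charges: 1×acac = -1; 2×py neutral; 1×gly = -1; sum -2.
V + (-2) = 1+ ⇒ V is +3.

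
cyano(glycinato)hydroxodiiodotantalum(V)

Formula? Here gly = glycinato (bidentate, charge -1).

[Ta(CN)(gly)I2(OH)]

Ligands: 1 cyano (CN, -1), 2 iodo (I, -1), 1 hydroxo (OH, -1), 1 glycinato (gly, -1). Ligand charge sum = -5.
With Ta in oxidation state +5, the complex ion is [Ta...].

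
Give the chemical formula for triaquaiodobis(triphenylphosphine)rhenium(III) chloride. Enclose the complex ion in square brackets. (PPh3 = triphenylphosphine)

[Re(H2O)3I(PPh3)2]Cl2

Ligands: 1 iodo (I, -1), 2 triphenylphosphine (PPh3, neutral), 3 aqua (H2O, neutral). Ligand charge sum = -1.
With Re in oxidation state +3, the complex ion is [Re...]^2+.
Charge balance with chloride (-1) requires 1 complex ion per 2 chloride.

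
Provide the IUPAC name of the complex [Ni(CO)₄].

There is no counter-ion, so the complex is neutral overall.
Ligand charges: 4×carbonyl (neutral); total 0. So Ni + (0) = 0, giving Ni = 0.

tetracarbonylnickel(0)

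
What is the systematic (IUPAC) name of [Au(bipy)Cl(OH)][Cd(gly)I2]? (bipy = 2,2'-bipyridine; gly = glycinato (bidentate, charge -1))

(2,2'-bipyridine)chlorohydroxogold(III) (glycinato)diiodocadmate(II)

Both ions are complex: the cation is named first with the plain metal name, the anion second with the -ate form; each ion's ligands are alphabetised independently.
Cadmium is always +2 in its complexes; the anion's ligand charges sum to -3, so the complex anion is 1−.
A 1:1 salt means the cation carries the equal and opposite charge, 1+.
Cation: ligand charges sum to -2; for the ion to be 1+, Au = +3.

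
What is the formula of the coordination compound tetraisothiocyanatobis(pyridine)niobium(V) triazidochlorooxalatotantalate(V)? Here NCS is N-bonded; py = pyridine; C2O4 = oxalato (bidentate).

Cation [Nb…]: ligand charges -4, Nb(V) ⇒ ion charge 1+.
Anion [Ta…]: ligand charges -6, Ta(V) ⇒ ion charge 1−.
One 1+ cation balances one 1− anion.

[Nb(NCS)4(py)2][Ta(C2O4)Cl(N3)3]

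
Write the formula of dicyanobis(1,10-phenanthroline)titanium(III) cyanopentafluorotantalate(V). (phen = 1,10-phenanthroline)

Cation [Ti…]: ligand charges -2, Ti(III) ⇒ ion charge 1+.
Anion [Ta…]: ligand charges -6, Ta(V) ⇒ ion charge 1−.
One 1+ cation balances one 1− anion.

[Ti(CN)2(phen)2][Ta(CN)F5]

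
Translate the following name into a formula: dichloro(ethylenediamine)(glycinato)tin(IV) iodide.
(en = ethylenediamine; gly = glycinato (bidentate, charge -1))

[SnCl2(en)(gly)]I

Ligands: 2 chloro (Cl, -1), 1 ethylenediamine (en, neutral), 1 glycinato (gly, -1). Ligand charge sum = -3.
With Sn in oxidation state +4, the complex ion is [Sn...]^1+.
Charge balance with iodide (-1) requires 1 complex ion per 1 iodide.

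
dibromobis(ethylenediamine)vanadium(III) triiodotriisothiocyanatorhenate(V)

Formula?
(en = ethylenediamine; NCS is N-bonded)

Cation [V…]: ligand charges -2, V(III) ⇒ ion charge 1+.
Anion [Re…]: ligand charges -6, Re(V) ⇒ ion charge 1−.
One 1+ cation balances one 1− anion.

[VBr2(en)2][ReI3(NCS)3]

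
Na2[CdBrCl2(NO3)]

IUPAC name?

sodium bromodichloronitratocadmate(II)

The 2 sodium counter-ions carry a total charge of +2, so each complex ion is 2−.
Ligand charges: 1×nitrato (-1 each), 2×chloro (-1 each), 1×bromo (-1 each); total -4. So Cd + (-4) = 2−, giving Cd = +2.
Ligands are named alphabetically: bromo before chloro before nitrato.
The complex ion is anionic, so cadmium takes the -ate form cadmate(II).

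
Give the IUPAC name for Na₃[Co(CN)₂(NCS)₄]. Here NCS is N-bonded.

The 3 sodium counter-ions carry a total charge of +3, so each complex ion is 3−.
Ligand charges: 2×cyano (-1 each), 4×isothiocyanato (-1 each); total -6. So Co + (-6) = 3−, giving Co = +3.
The complex ion is anionic, so cobalt takes the -ate form cobaltate(III).

sodium dicyanotetraisothiocyanatocobaltate(III)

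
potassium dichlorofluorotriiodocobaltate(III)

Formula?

Ligands: 3 iodo (I, -1), 2 chloro (Cl, -1), 1 fluoro (F, -1). Ligand charge sum = -6.
With Co in oxidation state +3, the complex ion is [Co...]^3−.
Charge balance with potassium (+1) requires 1 complex ion per 3 potassium.

K3[CoCl2FI3]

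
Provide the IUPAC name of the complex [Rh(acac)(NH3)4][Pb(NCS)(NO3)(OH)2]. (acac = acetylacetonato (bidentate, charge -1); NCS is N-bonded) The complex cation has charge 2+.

(acetylacetonato)tetraamminerhodium(III) dihydroxoisothiocyanatonitratoplumbate(II)

The complex cation is given as 2+; its ligand charges sum to -1, so Rh = +3.
A 1:1 salt means the anion carries the equal and opposite charge, 2−.
Anion: ligand charges sum to -4; for the ion to be 2−, Pb = +2.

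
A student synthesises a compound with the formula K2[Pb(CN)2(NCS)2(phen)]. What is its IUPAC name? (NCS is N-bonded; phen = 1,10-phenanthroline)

potassium dicyanodiisothiocyanato(1,10-phenanthroline)plumbate(II)

The 2 potassium counter-ions carry a total charge of +2, so each complex ion is 2−.
Ligand charges: 2×isothiocyanato (-1 each), 1×1,10-phenanthroline (neutral), 2×cyano (-1 each); total -4. So Pb + (-4) = 2−, giving Pb = +2.
Ligands are named alphabetically: cyano before isothiocyanato before phenanthroline.
The complex ion is anionic, so lead takes the -ate form plumbate(II).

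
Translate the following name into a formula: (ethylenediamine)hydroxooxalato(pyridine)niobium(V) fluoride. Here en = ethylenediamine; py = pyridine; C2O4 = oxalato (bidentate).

Ligands: 1 ethylenediamine (en, neutral), 1 pyridine (py, neutral), 1 oxalato (C2O4, -2), 1 hydroxo (OH, -1). Ligand charge sum = -3.
With Nb in oxidation state +5, the complex ion is [Nb...]^2+.
Charge balance with fluoride (-1) requires 1 complex ion per 2 fluoride.

[Nb(C2O4)(en)(OH)(py)]F2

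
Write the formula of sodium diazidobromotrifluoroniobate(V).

Na[NbBrF3(N3)2]

Ligands: 2 azido (N3, -1), 3 fluoro (F, -1), 1 bromo (Br, -1). Ligand charge sum = -6.
With Nb in oxidation state +5, the complex ion is [Nb...]^1−.
Charge balance with sodium (+1) requires 1 complex ion per 1 sodium.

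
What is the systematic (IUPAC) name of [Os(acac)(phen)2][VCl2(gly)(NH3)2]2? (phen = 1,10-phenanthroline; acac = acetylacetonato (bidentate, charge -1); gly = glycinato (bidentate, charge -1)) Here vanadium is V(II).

(acetylacetonato)bis(1,10-phenanthroline)osmium(III) diamminedichloro(glycinato)vanadate(II)

V is given as +2; the anion's ligand charges sum to -3, so the complex anion is 1−.
With 2 anions per cation, the cation must be 2×1 = 2+.
Cation: ligand charges sum to -1; for the ion to be 2+, Os = +3.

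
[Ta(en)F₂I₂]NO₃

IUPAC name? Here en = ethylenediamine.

(ethylenediamine)difluorodiiodotantalum(V) nitrate

The 1 nitrate counter-ion carries a total charge of -1, so each complex ion is 1+.
Ligand charges: 2×iodo (-1 each), 2×fluoro (-1 each), 1×ethylenediamine (neutral); total -4. So Ta + (-4) = 1+, giving Ta = +5.
Ligands are named alphabetically: ethylenediamine before fluoro before iodo.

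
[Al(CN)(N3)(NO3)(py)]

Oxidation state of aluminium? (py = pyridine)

+3

No counter-ion: the bracketed complex is neutral.
Ligand charges: 1×py neutral; 1×N3 = -1; 1×NO3 = -1; 1×CN = -1; sum -3.
Al + (-3) = 0 ⇒ Al is +3.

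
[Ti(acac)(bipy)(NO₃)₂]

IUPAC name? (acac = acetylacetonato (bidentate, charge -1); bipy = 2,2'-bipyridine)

(acetylacetonato)(2,2'-bipyridine)dinitratotitanium(III)

There is no counter-ion, so the complex is neutral overall.
Ligand charges: 2×nitrato (-1 each), 1×acetylacetonato (-1 each), 1×2,2'-bipyridine (neutral); total -3. So Ti + (-3) = 0, giving Ti = +3.
Ligands are named alphabetically: acetylacetonato before bipyridine before nitrato.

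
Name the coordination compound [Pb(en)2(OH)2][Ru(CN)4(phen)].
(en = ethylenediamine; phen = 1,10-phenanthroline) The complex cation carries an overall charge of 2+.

bis(ethylenediamine)dihydroxolead(IV) tetracyano(1,10-phenanthroline)ruthenate(II)

Both ions are complex: the cation is named first with the plain metal name, the anion second with the -ate form; each ion's ligands are alphabetised independently.
The complex cation is given as 2+; its ligand charges sum to -2, so Pb = +4.
A 1:1 salt means the anion carries the equal and opposite charge, 2−.
Anion: ligand charges sum to -4; for the ion to be 2−, Ru = +2.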